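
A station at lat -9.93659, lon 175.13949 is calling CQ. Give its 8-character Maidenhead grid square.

RI70nb65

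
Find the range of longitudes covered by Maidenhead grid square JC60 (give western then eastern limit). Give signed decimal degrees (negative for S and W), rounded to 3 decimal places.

Field J=9, C=2: +9·20° lon, +2·10° lat → SW at lon 0°, lat -70°.
Square 6, 0: +6·2° lon, +0·1° lat → SW at lon 12°, lat -70°.
Cell spans 2° lon × 1° lat.
west 12.000, east 14.000.

12.000, 14.000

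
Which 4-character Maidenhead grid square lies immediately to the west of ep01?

Longitude square 0; −1 → -1, wraps to 9, carry into field.
Longitude field E = 4; −1 → 3 = D.
The latitude characters are unchanged.

DP91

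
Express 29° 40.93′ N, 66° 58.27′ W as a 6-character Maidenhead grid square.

FL69mq

Offset from 180°W / 90°S: lon 113.0288°, lat 119.6822°.
Field: 113.0288/20 → 5 → F, 119.6822/10 → 11 → L; chars FL.
Square: 13.0288/2 → 6, 9.6822/1 → 9; chars 69.
Subsquare: 1.0288/0.0833333 → 12 → m, 0.6822/0.0416667 → 16 → q; chars mq.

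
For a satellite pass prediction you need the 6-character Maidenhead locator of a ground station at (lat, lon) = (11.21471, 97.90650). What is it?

Add 180° to longitude and 90° to latitude: 277.9065, 101.2147.
Field (20°×10°, letters A–R): 277.9065/20 → 13 → N, 101.2147/10 → 10 → K; chars NK.
Square (2°×1°, digits 0–9): 17.9065/2 → 8, 1.2147/1 → 1; chars 81.
Subsquare (5′×2.5′, letters a–x): 1.9065/0.0833333 → 22 → w, 0.2147/0.0416667 → 5 → f; chars wf.

NK81wf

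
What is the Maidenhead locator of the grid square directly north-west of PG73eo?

Longitude subsquare e = 4; −1 → 3 = d.
Latitude subsquare o = 14; +1 → 15 = p.

PG73dp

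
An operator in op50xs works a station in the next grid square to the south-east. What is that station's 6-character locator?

OP60ar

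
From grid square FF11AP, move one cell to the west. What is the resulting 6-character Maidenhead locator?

FF01xp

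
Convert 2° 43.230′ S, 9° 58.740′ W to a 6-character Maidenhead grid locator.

Add 180° to longitude and 90° to latitude: 170.0210, 87.2795.
Field (20°×10°, letters A–R): lon ⌊170.0210/20⌋ = 8 → I; lat ⌊87.2795/10⌋ = 8 → I.
Square (2°×1°, digits 0–9): lon ⌊10.0210/2⌋ = 5; lat ⌊7.2795/1⌋ = 7.
Subsquare (5′×2.5′, letters a–x): lon ⌊0.0210/0.0833333⌋ = 0 → a; lat ⌊0.2795/0.0416667⌋ = 6 → g.

II57ag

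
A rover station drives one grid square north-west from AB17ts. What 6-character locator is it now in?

Longitude subsquare t = 19; −1 → 18 = s.
Latitude subsquare s = 18; +1 → 19 = t.

AB17st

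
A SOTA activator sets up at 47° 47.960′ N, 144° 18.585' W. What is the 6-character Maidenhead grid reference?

BN77ut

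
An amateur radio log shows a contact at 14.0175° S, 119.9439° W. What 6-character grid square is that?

Offset from 180°W / 90°S: lon 60.0561°, lat 75.9825°.
Field: 60.0561/20 → 3 → D, 75.9825/10 → 7 → H; chars DH.
Square: 0.0561/2 → 0, 5.9825/1 → 5; chars 05.
Subsquare: 0.0561/0.0833333 → 0 → a, 0.9825/0.0416667 → 23 → x; chars ax.

DH05ax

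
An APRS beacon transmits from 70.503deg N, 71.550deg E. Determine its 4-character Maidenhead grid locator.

MQ50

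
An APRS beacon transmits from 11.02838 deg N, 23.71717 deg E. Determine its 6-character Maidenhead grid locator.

KK11ua

Shift to the Maidenhead origin (180°W, 90°S): lon 203.7172, lat 101.0284.
Field: 203.7172/20 → 10 → K, 101.0284/10 → 10 → K; chars KK.
Square: 3.7172/2 → 1, 1.0284/1 → 1; chars 11.
Subsquare: 1.7172/0.0833333 → 20 → u, 0.0284/0.0416667 → 0 → a; chars ua.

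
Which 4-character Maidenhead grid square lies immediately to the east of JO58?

Longitude square 5; +1 → 6.
The latitude characters are unchanged.

JO68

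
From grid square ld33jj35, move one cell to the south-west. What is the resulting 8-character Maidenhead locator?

LD33jj24

Longitude extended square 3; −1 → 2.
Latitude extended square 5; −1 → 4.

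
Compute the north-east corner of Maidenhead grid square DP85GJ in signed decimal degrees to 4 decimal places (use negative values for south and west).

65.4167, -103.4167

Field D=3, P=15: +3·20° lon, +15·10° lat → SW at lon -120°, lat 60°.
Square 8, 5: +8·2° lon, +5·1° lat → SW at lon -104°, lat 65°.
Subsquare g=6, j=9: +6·0.0833333° lon, +9·0.0416667° lat → SW at lon -103.5°, lat 65.375°.
Cell spans 0.0833333° lon × 0.0416667° lat. NE corner is SW corner plus one full cell.
latitude 65.4167, longitude -103.4167.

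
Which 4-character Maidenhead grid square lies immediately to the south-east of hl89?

HL98

Longitude square 8; +1 → 9.
Latitude square 9; −1 → 8.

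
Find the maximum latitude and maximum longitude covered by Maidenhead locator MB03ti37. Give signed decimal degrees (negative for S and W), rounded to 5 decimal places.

-76.63333, 61.61667

Field M=12, B=1: +12·20° lon, +1·10° lat → SW at lon 60°, lat -80°.
Square 0, 3: +0·2° lon, +3·1° lat → SW at lon 60°, lat -77°.
Subsquare t=19, i=8: +19·0.0833333° lon, +8·0.0416667° lat → SW at lon 61.5833°, lat -76.6667°.
Extended square 3, 7: +3·0.00833333° lon, +7·0.00416667° lat → SW at lon 61.6083°, lat -76.6375°.
Cell spans 0.00833333° lon × 0.00416667° lat. NE corner is SW corner plus one full cell.
latitude -76.63333, longitude 61.61667.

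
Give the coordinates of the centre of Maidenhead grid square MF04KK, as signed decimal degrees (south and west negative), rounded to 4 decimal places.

Field M=12, F=5: +12·20° lon, +5·10° lat → SW at lon 60°, lat -40°.
Square 0, 4: +0·2° lon, +4·1° lat → SW at lon 60°, lat -36°.
Subsquare k=10, k=10: +10·0.0833333° lon, +10·0.0416667° lat → SW at lon 60.8333°, lat -35.5833°.
Cell spans 0.0833333° lon × 0.0416667° lat. Centre is SW corner plus half of each.
latitude -35.5625, longitude 60.8750.

-35.5625, 60.8750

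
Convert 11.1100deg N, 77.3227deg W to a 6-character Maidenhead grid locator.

FK11ic

Offset from 180°W / 90°S: lon 102.6773°, lat 101.1100°.
Field: 102.6773/20 → 5 → F, 101.1100/10 → 10 → K; chars FK.
Square: 2.6773/2 → 1, 1.1100/1 → 1; chars 11.
Subsquare: 0.6773/0.0833333 → 8 → i, 0.1100/0.0416667 → 2 → c; chars ic.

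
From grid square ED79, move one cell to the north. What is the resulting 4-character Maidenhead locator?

Latitude square 9; +1 → 10, wraps to 0, carry into field.
Latitude field D = 3; +1 → 4 = E.
The longitude characters are unchanged.

EE70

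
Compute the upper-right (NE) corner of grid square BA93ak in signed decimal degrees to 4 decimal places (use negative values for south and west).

Field B=1, A=0: +1·20° lon, +0·10° lat → SW at lon -160°, lat -90°.
Square 9, 3: +9·2° lon, +3·1° lat → SW at lon -142°, lat -87°.
Subsquare a=0, k=10: +0·0.0833333° lon, +10·0.0416667° lat → SW at lon -142°, lat -86.5833°.
Cell spans 0.0833333° lon × 0.0416667° lat. NE corner is SW corner plus one full cell.
latitude -86.5417, longitude -141.9167.

-86.5417, -141.9167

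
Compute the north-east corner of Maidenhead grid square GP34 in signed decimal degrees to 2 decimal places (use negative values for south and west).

65.00, -52.00

Field G=6, P=15: +6·20° lon, +15·10° lat → SW at lon -60°, lat 60°.
Square 3, 4: +3·2° lon, +4·1° lat → SW at lon -54°, lat 64°.
Cell spans 2° lon × 1° lat. NE corner is SW corner plus one full cell.
latitude 65.00, longitude -52.00.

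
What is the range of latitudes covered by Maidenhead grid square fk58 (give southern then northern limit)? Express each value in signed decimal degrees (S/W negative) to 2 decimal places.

18.00, 19.00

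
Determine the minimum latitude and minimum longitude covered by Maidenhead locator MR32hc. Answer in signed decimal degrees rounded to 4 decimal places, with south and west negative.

82.0833, 66.5833

Field M=12, R=17: +12·20° lon, +17·10° lat → SW at lon 60°, lat 80°.
Square 3, 2: +3·2° lon, +2·1° lat → SW at lon 66°, lat 82°.
Subsquare h=7, c=2: +7·0.0833333° lon, +2·0.0416667° lat → SW at lon 66.5833°, lat 82.0833°.
latitude 82.0833, longitude 66.5833.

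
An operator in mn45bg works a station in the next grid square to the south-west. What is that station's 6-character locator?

MN45af

Longitude subsquare b = 1; −1 → 0 = a.
Latitude subsquare g = 6; −1 → 5 = f.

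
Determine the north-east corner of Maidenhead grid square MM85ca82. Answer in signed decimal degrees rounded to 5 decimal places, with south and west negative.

35.01250, 76.24167

Field M=12, M=12: +12·20° lon, +12·10° lat → SW at lon 60°, lat 30°.
Square 8, 5: +8·2° lon, +5·1° lat → SW at lon 76°, lat 35°.
Subsquare c=2, a=0: +2·0.0833333° lon, +0·0.0416667° lat → SW at lon 76.1667°, lat 35°.
Extended square 8, 2: +8·0.00833333° lon, +2·0.00416667° lat → SW at lon 76.2333°, lat 35.0083°.
Cell spans 0.00833333° lon × 0.00416667° lat. NE corner is SW corner plus one full cell.
latitude 35.01250, longitude 76.24167.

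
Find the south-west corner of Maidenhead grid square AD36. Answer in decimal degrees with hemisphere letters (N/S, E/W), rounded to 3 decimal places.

54.000° S, 174.000° W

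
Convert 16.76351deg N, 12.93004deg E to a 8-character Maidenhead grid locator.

Shift to the Maidenhead origin (180°W, 90°S): lon 192.93004, lat 106.76351.
Field (20°×10°, letters A–R): lon ⌊192.93004/20⌋ = 9 → J; lat ⌊106.76351/10⌋ = 10 → K.
Square (2°×1°, digits 0–9): lon ⌊12.93004/2⌋ = 6; lat ⌊6.76351/1⌋ = 6.
Subsquare (5′×2.5′, letters a–x): lon ⌊0.93004/0.0833333⌋ = 11 → l; lat ⌊0.76351/0.0416667⌋ = 18 → s.
Extended square (30″×15″, digits 0–9): lon ⌊0.01337/0.00833333⌋ = 1; lat ⌊0.01351/0.00416667⌋ = 3.

JK66ls13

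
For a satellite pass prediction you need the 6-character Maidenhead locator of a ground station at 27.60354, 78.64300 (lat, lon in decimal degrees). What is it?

ML97ho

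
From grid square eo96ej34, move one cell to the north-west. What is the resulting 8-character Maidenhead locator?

EO96ej25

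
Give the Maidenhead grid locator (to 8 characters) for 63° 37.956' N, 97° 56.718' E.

NP83xp31

Shift to the Maidenhead origin (180°W, 90°S): lon 277.94530, lat 153.63260.
Field (20°×10°, letters A–R): lon ⌊277.94530/20⌋ = 13 → N; lat ⌊153.63260/10⌋ = 15 → P.
Square (2°×1°, digits 0–9): lon ⌊17.94530/2⌋ = 8; lat ⌊3.63260/1⌋ = 3.
Subsquare (5′×2.5′, letters a–x): lon ⌊1.94530/0.0833333⌋ = 23 → x; lat ⌊0.63260/0.0416667⌋ = 15 → p.
Extended square (30″×15″, digits 0–9): lon ⌊0.02863/0.00833333⌋ = 3; lat ⌊0.00760/0.00416667⌋ = 1.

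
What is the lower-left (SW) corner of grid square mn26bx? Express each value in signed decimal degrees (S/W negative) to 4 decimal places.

46.9583, 64.0833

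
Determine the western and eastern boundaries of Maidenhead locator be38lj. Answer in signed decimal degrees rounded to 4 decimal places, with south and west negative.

-153.0833, -153.0000

Field B=1, E=4: +1·20° lon, +4·10° lat → SW at lon -160°, lat -50°.
Square 3, 8: +3·2° lon, +8·1° lat → SW at lon -154°, lat -42°.
Subsquare l=11, j=9: +11·0.0833333° lon, +9·0.0416667° lat → SW at lon -153.083°, lat -41.625°.
Cell spans 0.0833333° lon × 0.0416667° lat.
west -153.0833, east -153.0000.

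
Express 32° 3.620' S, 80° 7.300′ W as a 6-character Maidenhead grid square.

Shift to the Maidenhead origin (180°W, 90°S): lon 99.8783, lat 57.9397.
Field: 99.8783/20 → 4 → E, 57.9397/10 → 5 → F; chars EF.
Square: 19.8783/2 → 9, 7.9397/1 → 7; chars 97.
Subsquare: 1.8783/0.0833333 → 22 → w, 0.9397/0.0416667 → 22 → w; chars ww.

EF97ww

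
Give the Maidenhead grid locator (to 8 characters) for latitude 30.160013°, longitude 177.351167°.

RM80qd28

Add 180° to longitude and 90° to latitude: 357.35117, 120.16001.
Field (20°×10°, letters A–R): lon ⌊357.35117/20⌋ = 17 → R; lat ⌊120.16001/10⌋ = 12 → M.
Square (2°×1°, digits 0–9): lon ⌊17.35117/2⌋ = 8; lat ⌊0.16001/1⌋ = 0.
Subsquare (5′×2.5′, letters a–x): lon ⌊1.35117/0.0833333⌋ = 16 → q; lat ⌊0.16001/0.0416667⌋ = 3 → d.
Extended square (30″×15″, digits 0–9): lon ⌊0.01783/0.00833333⌋ = 2; lat ⌊0.03501/0.00416667⌋ = 8.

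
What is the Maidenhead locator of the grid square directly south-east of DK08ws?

DK08xr

Longitude subsquare w = 22; +1 → 23 = x.
Latitude subsquare s = 18; −1 → 17 = r.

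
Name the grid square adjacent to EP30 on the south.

EO39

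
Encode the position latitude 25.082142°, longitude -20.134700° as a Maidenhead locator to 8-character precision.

Add 180° to longitude and 90° to latitude: 159.86530, 115.08214.
Field: 159.86530/20 → 7 → H, 115.08214/10 → 11 → L; chars HL.
Square: 19.86530/2 → 9, 5.08214/1 → 5; chars 95.
Subsquare: 1.86530/0.0833333 → 22 → w, 0.08214/0.0416667 → 1 → b; chars wb.
Extended square: 0.03197/0.00833333 → 3, 0.04048/0.00416667 → 9; chars 39.

HL95wb39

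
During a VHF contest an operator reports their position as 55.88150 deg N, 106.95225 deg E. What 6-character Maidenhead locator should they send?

OO35lv

Shift to the Maidenhead origin (180°W, 90°S): lon 286.9522, lat 145.8815.
Field: lon ⌊286.9522/20⌋ = 14 → O; lat ⌊145.8815/10⌋ = 14 → O.
Square: lon ⌊6.9522/2⌋ = 3; lat ⌊5.8815/1⌋ = 5.
Subsquare: lon ⌊0.9522/0.0833333⌋ = 11 → l; lat ⌊0.8815/0.0416667⌋ = 21 → v.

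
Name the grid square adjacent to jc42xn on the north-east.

JC52ao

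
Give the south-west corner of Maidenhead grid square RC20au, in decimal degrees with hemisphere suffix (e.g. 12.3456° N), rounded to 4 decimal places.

Field R=17, C=2: +17·20° lon, +2·10° lat → SW at lon 160°, lat -70°.
Square 2, 0: +2·2° lon, +0·1° lat → SW at lon 164°, lat -70°.
Subsquare a=0, u=20: +0·0.0833333° lon, +20·0.0416667° lat → SW at lon 164°, lat -69.1667°.
latitude 69.1667° S, longitude 164.0000° E.

69.1667° S, 164.0000° E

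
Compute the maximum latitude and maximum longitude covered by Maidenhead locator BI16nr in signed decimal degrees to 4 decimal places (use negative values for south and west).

-3.2500, -156.8333

Field B=1, I=8: +1·20° lon, +8·10° lat → SW at lon -160°, lat -10°.
Square 1, 6: +1·2° lon, +6·1° lat → SW at lon -158°, lat -4°.
Subsquare n=13, r=17: +13·0.0833333° lon, +17·0.0416667° lat → SW at lon -156.917°, lat -3.29167°.
Cell spans 0.0833333° lon × 0.0416667° lat. NE corner is SW corner plus one full cell.
latitude -3.2500, longitude -156.8333.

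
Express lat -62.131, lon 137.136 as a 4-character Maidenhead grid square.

PC87

Add 180° to longitude and 90° to latitude: 317.14, 27.87.
Field: 317.14/20 → 15 → P, 27.87/10 → 2 → C; chars PC.
Square: 17.14/2 → 8, 7.87/1 → 7; chars 87.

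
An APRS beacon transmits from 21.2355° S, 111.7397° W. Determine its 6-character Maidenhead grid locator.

DG48ds

Add 180° to longitude and 90° to latitude: 68.2603, 68.7645.
Field (20°×10°, letters A–R): 68.2603/20 → 3 → D, 68.7645/10 → 6 → G; chars DG.
Square (2°×1°, digits 0–9): 8.2603/2 → 4, 8.7645/1 → 8; chars 48.
Subsquare (5′×2.5′, letters a–x): 0.2603/0.0833333 → 3 → d, 0.7645/0.0416667 → 18 → s; chars ds.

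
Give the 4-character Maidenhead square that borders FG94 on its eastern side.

GG04

Longitude square 9; +1 → 10, wraps to 0, carry into field.
Longitude field F = 5; +1 → 6 = G.
The latitude characters are unchanged.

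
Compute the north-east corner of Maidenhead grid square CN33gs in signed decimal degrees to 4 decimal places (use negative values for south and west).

Field C=2, N=13: +2·20° lon, +13·10° lat → SW at lon -140°, lat 40°.
Square 3, 3: +3·2° lon, +3·1° lat → SW at lon -134°, lat 43°.
Subsquare g=6, s=18: +6·0.0833333° lon, +18·0.0416667° lat → SW at lon -133.5°, lat 43.75°.
Cell spans 0.0833333° lon × 0.0416667° lat. NE corner is SW corner plus one full cell.
latitude 43.7917, longitude -133.4167.

43.7917, -133.4167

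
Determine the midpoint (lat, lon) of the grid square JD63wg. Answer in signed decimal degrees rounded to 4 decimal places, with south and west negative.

-56.7292, 13.8750

Field J=9, D=3: +9·20° lon, +3·10° lat → SW at lon 0°, lat -60°.
Square 6, 3: +6·2° lon, +3·1° lat → SW at lon 12°, lat -57°.
Subsquare w=22, g=6: +22·0.0833333° lon, +6·0.0416667° lat → SW at lon 13.8333°, lat -56.75°.
Cell spans 0.0833333° lon × 0.0416667° lat. Centre is SW corner plus half of each.
latitude -56.7292, longitude 13.8750.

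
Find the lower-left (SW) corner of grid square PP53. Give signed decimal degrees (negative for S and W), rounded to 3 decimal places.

Field P=15, P=15: +15·20° lon, +15·10° lat → SW at lon 120°, lat 60°.
Square 5, 3: +5·2° lon, +3·1° lat → SW at lon 130°, lat 63°.
latitude 63.000, longitude 130.000.

63.000, 130.000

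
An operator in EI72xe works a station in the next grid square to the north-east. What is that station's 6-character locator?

Longitude subsquare x = 23; +1 → 24, wraps to 0 = a, carry into square.
Longitude square 7; +1 → 8.
Latitude subsquare e = 4; +1 → 5 = f.

EI82af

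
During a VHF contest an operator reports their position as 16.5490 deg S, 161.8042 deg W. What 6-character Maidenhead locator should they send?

AH93ck

Offset from 180°W / 90°S: lon 18.1958°, lat 73.4510°.
Field: lon ⌊18.1958/20⌋ = 0 → A; lat ⌊73.4510/10⌋ = 7 → H.
Square: lon ⌊18.1958/2⌋ = 9; lat ⌊3.4510/1⌋ = 3.
Subsquare: lon ⌊0.1958/0.0833333⌋ = 2 → c; lat ⌊0.4510/0.0416667⌋ = 10 → k.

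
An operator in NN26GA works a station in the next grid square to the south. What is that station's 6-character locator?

NN25gx

Latitude subsquare a = 0; −1 → -1, wraps to 23 = x, carry into square.
Latitude square 6; −1 → 5.
The longitude characters are unchanged.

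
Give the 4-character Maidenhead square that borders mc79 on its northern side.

MD70

Latitude square 9; +1 → 10, wraps to 0, carry into field.
Latitude field C = 2; +1 → 3 = D.
The longitude characters are unchanged.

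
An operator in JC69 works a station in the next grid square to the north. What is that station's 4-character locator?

JD60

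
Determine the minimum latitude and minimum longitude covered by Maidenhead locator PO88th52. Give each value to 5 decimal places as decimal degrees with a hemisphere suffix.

58.30000° N, 137.62500° E

Field P=15, O=14: +15·20° lon, +14·10° lat → SW at lon 120°, lat 50°.
Square 8, 8: +8·2° lon, +8·1° lat → SW at lon 136°, lat 58°.
Subsquare t=19, h=7: +19·0.0833333° lon, +7·0.0416667° lat → SW at lon 137.583°, lat 58.2917°.
Extended square 5, 2: +5·0.00833333° lon, +2·0.00416667° lat → SW at lon 137.625°, lat 58.3°.
latitude 58.30000° N, longitude 137.62500° E.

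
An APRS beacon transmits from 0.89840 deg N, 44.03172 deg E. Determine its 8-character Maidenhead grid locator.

LJ20av35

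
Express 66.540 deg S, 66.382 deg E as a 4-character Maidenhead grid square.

Shift to the Maidenhead origin (180°W, 90°S): lon 246.38, lat 23.46.
Field: lon ⌊246.38/20⌋ = 12 → M; lat ⌊23.46/10⌋ = 2 → C.
Square: lon ⌊6.38/2⌋ = 3; lat ⌊3.46/1⌋ = 3.

MC33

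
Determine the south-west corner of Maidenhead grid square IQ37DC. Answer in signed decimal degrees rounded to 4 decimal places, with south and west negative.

77.0833, -13.7500

Field I=8, Q=16: +8·20° lon, +16·10° lat → SW at lon -20°, lat 70°.
Square 3, 7: +3·2° lon, +7·1° lat → SW at lon -14°, lat 77°.
Subsquare d=3, c=2: +3·0.0833333° lon, +2·0.0416667° lat → SW at lon -13.75°, lat 77.0833°.
latitude 77.0833, longitude -13.7500.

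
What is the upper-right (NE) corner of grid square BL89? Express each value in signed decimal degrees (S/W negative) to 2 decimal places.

30.00, -142.00

Field B=1, L=11: +1·20° lon, +11·10° lat → SW at lon -160°, lat 20°.
Square 8, 9: +8·2° lon, +9·1° lat → SW at lon -144°, lat 29°.
Cell spans 2° lon × 1° lat. NE corner is SW corner plus one full cell.
latitude 30.00, longitude -142.00.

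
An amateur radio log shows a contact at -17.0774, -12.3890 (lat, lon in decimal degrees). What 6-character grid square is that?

IH32tw

Add 180° to longitude and 90° to latitude: 167.6110, 72.9226.
Field: 167.6110/20 → 8 → I, 72.9226/10 → 7 → H; chars IH.
Square: 7.6110/2 → 3, 2.9226/1 → 2; chars 32.
Subsquare: 1.6110/0.0833333 → 19 → t, 0.9226/0.0416667 → 22 → w; chars tw.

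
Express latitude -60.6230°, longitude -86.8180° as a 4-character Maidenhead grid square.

Shift to the Maidenhead origin (180°W, 90°S): lon 93.18, lat 29.38.
Field (20°×10°, letters A–R): 93.18/20 → 4 → E, 29.38/10 → 2 → C; chars EC.
Square (2°×1°, digits 0–9): 13.18/2 → 6, 9.38/1 → 9; chars 69.

EC69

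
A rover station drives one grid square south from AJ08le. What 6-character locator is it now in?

AJ08ld

Latitude subsquare e = 4; −1 → 3 = d.
The longitude characters are unchanged.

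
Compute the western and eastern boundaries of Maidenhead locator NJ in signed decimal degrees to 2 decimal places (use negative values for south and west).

Field N=13, J=9: +13·20° lon, +9·10° lat → SW at lon 80°, lat 0°.
Cell spans 20° lon × 10° lat.
west 80.00, east 100.00.

80.00, 100.00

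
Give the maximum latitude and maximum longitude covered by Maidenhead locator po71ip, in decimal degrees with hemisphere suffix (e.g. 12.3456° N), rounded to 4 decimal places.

51.6667° N, 134.7500° E

Field P=15, O=14: +15·20° lon, +14·10° lat → SW at lon 120°, lat 50°.
Square 7, 1: +7·2° lon, +1·1° lat → SW at lon 134°, lat 51°.
Subsquare i=8, p=15: +8·0.0833333° lon, +15·0.0416667° lat → SW at lon 134.667°, lat 51.625°.
Cell spans 0.0833333° lon × 0.0416667° lat. NE corner is SW corner plus one full cell.
latitude 51.6667° N, longitude 134.7500° E.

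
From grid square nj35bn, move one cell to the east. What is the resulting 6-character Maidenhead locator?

NJ35cn

Longitude subsquare b = 1; +1 → 2 = c.
The latitude characters are unchanged.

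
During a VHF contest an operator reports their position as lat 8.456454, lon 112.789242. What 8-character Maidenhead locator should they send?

Add 180° to longitude and 90° to latitude: 292.78924, 98.45645.
Field: 292.78924/20 → 14 → O, 98.45645/10 → 9 → J; chars OJ.
Square: 12.78924/2 → 6, 8.45645/1 → 8; chars 68.
Subsquare: 0.78924/0.0833333 → 9 → j, 0.45645/0.0416667 → 10 → k; chars jk.
Extended square: 0.03924/0.00833333 → 4, 0.03979/0.00416667 → 9; chars 49.

OJ68jk49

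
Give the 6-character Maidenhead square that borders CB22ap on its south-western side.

Longitude subsquare a = 0; −1 → -1, wraps to 23 = x, carry into square.
Longitude square 2; −1 → 1.
Latitude subsquare p = 15; −1 → 14 = o.

CB12xo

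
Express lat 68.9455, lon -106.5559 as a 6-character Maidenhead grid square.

DP68rw

Shift to the Maidenhead origin (180°W, 90°S): lon 73.4441, lat 158.9455.
Field: lon ⌊73.4441/20⌋ = 3 → D; lat ⌊158.9455/10⌋ = 15 → P.
Square: lon ⌊13.4441/2⌋ = 6; lat ⌊8.9455/1⌋ = 8.
Subsquare: lon ⌊1.4441/0.0833333⌋ = 17 → r; lat ⌊0.9455/0.0416667⌋ = 22 → w.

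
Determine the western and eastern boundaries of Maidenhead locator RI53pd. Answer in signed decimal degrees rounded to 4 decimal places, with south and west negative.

171.2500, 171.3333

Field R=17, I=8: +17·20° lon, +8·10° lat → SW at lon 160°, lat -10°.
Square 5, 3: +5·2° lon, +3·1° lat → SW at lon 170°, lat -7°.
Subsquare p=15, d=3: +15·0.0833333° lon, +3·0.0416667° lat → SW at lon 171.25°, lat -6.875°.
Cell spans 0.0833333° lon × 0.0416667° lat.
west 171.2500, east 171.3333.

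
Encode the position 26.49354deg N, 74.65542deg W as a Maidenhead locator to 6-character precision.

FL26ql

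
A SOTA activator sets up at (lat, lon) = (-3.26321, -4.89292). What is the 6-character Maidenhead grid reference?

II76nr

Offset from 180°W / 90°S: lon 175.1071°, lat 86.7368°.
Field: lon ⌊175.1071/20⌋ = 8 → I; lat ⌊86.7368/10⌋ = 8 → I.
Square: lon ⌊15.1071/2⌋ = 7; lat ⌊6.7368/1⌋ = 6.
Subsquare: lon ⌊1.1071/0.0833333⌋ = 13 → n; lat ⌊0.7368/0.0416667⌋ = 17 → r.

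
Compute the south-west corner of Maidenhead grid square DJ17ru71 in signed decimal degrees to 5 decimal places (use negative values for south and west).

Field D=3, J=9: +3·20° lon, +9·10° lat → SW at lon -120°, lat 0°.
Square 1, 7: +1·2° lon, +7·1° lat → SW at lon -118°, lat 7°.
Subsquare r=17, u=20: +17·0.0833333° lon, +20·0.0416667° lat → SW at lon -116.583°, lat 7.83333°.
Extended square 7, 1: +7·0.00833333° lon, +1·0.00416667° lat → SW at lon -116.525°, lat 7.8375°.
latitude 7.83750, longitude -116.52500.

7.83750, -116.52500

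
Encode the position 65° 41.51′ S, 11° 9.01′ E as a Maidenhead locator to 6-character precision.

JC54nh

Offset from 180°W / 90°S: lon 191.1502°, lat 24.3082°.
Field (20°×10°, letters A–R): 191.1502/20 → 9 → J, 24.3082/10 → 2 → C; chars JC.
Square (2°×1°, digits 0–9): 11.1502/2 → 5, 4.3082/1 → 4; chars 54.
Subsquare (5′×2.5′, letters a–x): 1.1502/0.0833333 → 13 → n, 0.3082/0.0416667 → 7 → h; chars nh.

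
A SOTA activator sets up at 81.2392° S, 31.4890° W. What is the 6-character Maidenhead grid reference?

HA48gs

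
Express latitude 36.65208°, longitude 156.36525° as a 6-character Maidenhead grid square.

Add 180° to longitude and 90° to latitude: 336.3653, 126.6521.
Field: lon ⌊336.3653/20⌋ = 16 → Q; lat ⌊126.6521/10⌋ = 12 → M.
Square: lon ⌊16.3653/2⌋ = 8; lat ⌊6.6521/1⌋ = 6.
Subsquare: lon ⌊0.3653/0.0833333⌋ = 4 → e; lat ⌊0.6521/0.0416667⌋ = 15 → p.

QM86ep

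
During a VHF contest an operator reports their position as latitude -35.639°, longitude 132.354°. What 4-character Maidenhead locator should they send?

Shift to the Maidenhead origin (180°W, 90°S): lon 312.35, lat 54.36.
Field: lon ⌊312.35/20⌋ = 15 → P; lat ⌊54.36/10⌋ = 5 → F.
Square: lon ⌊12.35/2⌋ = 6; lat ⌊4.36/1⌋ = 4.

PF64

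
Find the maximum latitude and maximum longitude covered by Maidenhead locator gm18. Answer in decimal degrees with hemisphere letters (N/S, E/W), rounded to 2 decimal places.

Field G=6, M=12: +6·20° lon, +12·10° lat → SW at lon -60°, lat 30°.
Square 1, 8: +1·2° lon, +8·1° lat → SW at lon -58°, lat 38°.
Cell spans 2° lon × 1° lat. NE corner is SW corner plus one full cell.
latitude 39.00° N, longitude 56.00° W.

39.00° N, 56.00° W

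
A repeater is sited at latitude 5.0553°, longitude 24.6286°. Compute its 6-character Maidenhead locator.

KJ25hb

Offset from 180°W / 90°S: lon 204.6286°, lat 95.0553°.
Field: lon ⌊204.6286/20⌋ = 10 → K; lat ⌊95.0553/10⌋ = 9 → J.
Square: lon ⌊4.6286/2⌋ = 2; lat ⌊5.0553/1⌋ = 5.
Subsquare: lon ⌊0.6286/0.0833333⌋ = 7 → h; lat ⌊0.0553/0.0416667⌋ = 1 → b.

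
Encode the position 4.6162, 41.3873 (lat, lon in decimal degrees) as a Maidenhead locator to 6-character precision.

LJ04qo

Add 180° to longitude and 90° to latitude: 221.3873, 94.6162.
Field (20°×10°, letters A–R): lon ⌊221.3873/20⌋ = 11 → L; lat ⌊94.6162/10⌋ = 9 → J.
Square (2°×1°, digits 0–9): lon ⌊1.3873/2⌋ = 0; lat ⌊4.6162/1⌋ = 4.
Subsquare (5′×2.5′, letters a–x): lon ⌊1.3873/0.0833333⌋ = 16 → q; lat ⌊0.6162/0.0416667⌋ = 14 → o.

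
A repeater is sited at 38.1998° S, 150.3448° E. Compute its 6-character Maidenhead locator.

QF51et

Offset from 180°W / 90°S: lon 330.3448°, lat 51.8002°.
Field: 330.3448/20 → 16 → Q, 51.8002/10 → 5 → F; chars QF.
Square: 10.3448/2 → 5, 1.8002/1 → 1; chars 51.
Subsquare: 0.3448/0.0833333 → 4 → e, 0.8002/0.0416667 → 19 → t; chars et.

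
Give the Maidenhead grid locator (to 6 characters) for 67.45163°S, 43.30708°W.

GC82in

Shift to the Maidenhead origin (180°W, 90°S): lon 136.6929, lat 22.5484.
Field: lon ⌊136.6929/20⌋ = 6 → G; lat ⌊22.5484/10⌋ = 2 → C.
Square: lon ⌊16.6929/2⌋ = 8; lat ⌊2.5484/1⌋ = 2.
Subsquare: lon ⌊0.6929/0.0833333⌋ = 8 → i; lat ⌊0.5484/0.0416667⌋ = 13 → n.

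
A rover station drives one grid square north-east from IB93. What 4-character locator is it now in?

JB04

Longitude square 9; +1 → 10, wraps to 0, carry into field.
Longitude field I = 8; +1 → 9 = J.
Latitude square 3; +1 → 4.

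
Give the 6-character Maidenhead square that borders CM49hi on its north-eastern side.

Longitude subsquare h = 7; +1 → 8 = i.
Latitude subsquare i = 8; +1 → 9 = j.

CM49ij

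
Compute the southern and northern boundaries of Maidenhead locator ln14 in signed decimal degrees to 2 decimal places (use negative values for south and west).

44.00, 45.00

Field L=11, N=13: +11·20° lon, +13·10° lat → SW at lon 40°, lat 40°.
Square 1, 4: +1·2° lon, +4·1° lat → SW at lon 42°, lat 44°.
Cell spans 2° lon × 1° lat.
south 44.00, north 45.00.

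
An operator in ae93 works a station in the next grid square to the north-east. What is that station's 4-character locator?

BE04

Longitude square 9; +1 → 10, wraps to 0, carry into field.
Longitude field A = 0; +1 → 1 = B.
Latitude square 3; +1 → 4.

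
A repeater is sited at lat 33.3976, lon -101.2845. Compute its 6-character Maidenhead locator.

Offset from 180°W / 90°S: lon 78.7155°, lat 123.3976°.
Field (20°×10°, letters A–R): lon ⌊78.7155/20⌋ = 3 → D; lat ⌊123.3976/10⌋ = 12 → M.
Square (2°×1°, digits 0–9): lon ⌊18.7155/2⌋ = 9; lat ⌊3.3976/1⌋ = 3.
Subsquare (5′×2.5′, letters a–x): lon ⌊0.7155/0.0833333⌋ = 8 → i; lat ⌊0.3976/0.0416667⌋ = 9 → j.

DM93ij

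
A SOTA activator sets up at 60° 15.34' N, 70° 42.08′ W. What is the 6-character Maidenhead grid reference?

FP40pg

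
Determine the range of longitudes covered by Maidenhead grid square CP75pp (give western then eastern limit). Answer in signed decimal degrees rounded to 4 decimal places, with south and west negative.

-124.7500, -124.6667

Field C=2, P=15: +2·20° lon, +15·10° lat → SW at lon -140°, lat 60°.
Square 7, 5: +7·2° lon, +5·1° lat → SW at lon -126°, lat 65°.
Subsquare p=15, p=15: +15·0.0833333° lon, +15·0.0416667° lat → SW at lon -124.75°, lat 65.625°.
Cell spans 0.0833333° lon × 0.0416667° lat.
west -124.7500, east -124.6667.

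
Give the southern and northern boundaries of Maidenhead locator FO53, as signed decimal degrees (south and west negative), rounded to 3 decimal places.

53.000, 54.000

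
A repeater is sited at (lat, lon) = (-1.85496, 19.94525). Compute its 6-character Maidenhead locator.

Offset from 180°W / 90°S: lon 199.9452°, lat 88.1450°.
Field (20°×10°, letters A–R): lon ⌊199.9452/20⌋ = 9 → J; lat ⌊88.1450/10⌋ = 8 → I.
Square (2°×1°, digits 0–9): lon ⌊19.9452/2⌋ = 9; lat ⌊8.1450/1⌋ = 8.
Subsquare (5′×2.5′, letters a–x): lon ⌊1.9452/0.0833333⌋ = 23 → x; lat ⌊0.1450/0.0416667⌋ = 3 → d.

JI98xd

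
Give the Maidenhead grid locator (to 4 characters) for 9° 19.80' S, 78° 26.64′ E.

MI90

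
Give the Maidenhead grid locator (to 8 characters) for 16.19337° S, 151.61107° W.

BH43et63

Offset from 180°W / 90°S: lon 28.38893°, lat 73.80663°.
Field: 28.38893/20 → 1 → B, 73.80663/10 → 7 → H; chars BH.
Square: 8.38893/2 → 4, 3.80663/1 → 3; chars 43.
Subsquare: 0.38893/0.0833333 → 4 → e, 0.80663/0.0416667 → 19 → t; chars et.
Extended square: 0.05560/0.00833333 → 6, 0.01496/0.00416667 → 3; chars 63.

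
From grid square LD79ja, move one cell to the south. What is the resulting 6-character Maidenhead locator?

LD78jx

Latitude subsquare a = 0; −1 → -1, wraps to 23 = x, carry into square.
Latitude square 9; −1 → 8.
The longitude characters are unchanged.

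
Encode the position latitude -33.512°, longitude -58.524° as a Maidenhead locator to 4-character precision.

Add 180° to longitude and 90° to latitude: 121.48, 56.49.
Field: lon ⌊121.48/20⌋ = 6 → G; lat ⌊56.49/10⌋ = 5 → F.
Square: lon ⌊1.48/2⌋ = 0; lat ⌊6.49/1⌋ = 6.

GF06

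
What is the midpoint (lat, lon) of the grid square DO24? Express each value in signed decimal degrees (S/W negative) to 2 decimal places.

54.50, -115.00

Field D=3, O=14: +3·20° lon, +14·10° lat → SW at lon -120°, lat 50°.
Square 2, 4: +2·2° lon, +4·1° lat → SW at lon -116°, lat 54°.
Cell spans 2° lon × 1° lat. Centre is SW corner plus half of each.
latitude 54.50, longitude -115.00.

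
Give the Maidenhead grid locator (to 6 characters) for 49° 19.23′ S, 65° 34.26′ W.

FE70fq

Add 180° to longitude and 90° to latitude: 114.4290, 40.6795.
Field: 114.4290/20 → 5 → F, 40.6795/10 → 4 → E; chars FE.
Square: 14.4290/2 → 7, 0.6795/1 → 0; chars 70.
Subsquare: 0.4290/0.0833333 → 5 → f, 0.6795/0.0416667 → 16 → q; chars fq.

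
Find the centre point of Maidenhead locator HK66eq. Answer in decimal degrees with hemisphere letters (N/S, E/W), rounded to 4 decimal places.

Field H=7, K=10: +7·20° lon, +10·10° lat → SW at lon -40°, lat 10°.
Square 6, 6: +6·2° lon, +6·1° lat → SW at lon -28°, lat 16°.
Subsquare e=4, q=16: +4·0.0833333° lon, +16·0.0416667° lat → SW at lon -27.6667°, lat 16.6667°.
Cell spans 0.0833333° lon × 0.0416667° lat. Centre is SW corner plus half of each.
latitude 16.6875° N, longitude 27.6250° W.

16.6875° N, 27.6250° W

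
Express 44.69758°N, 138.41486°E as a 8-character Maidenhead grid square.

PN94eq97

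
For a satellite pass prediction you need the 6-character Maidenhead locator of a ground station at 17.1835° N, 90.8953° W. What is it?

Add 180° to longitude and 90° to latitude: 89.1047, 107.1835.
Field: lon ⌊89.1047/20⌋ = 4 → E; lat ⌊107.1835/10⌋ = 10 → K.
Square: lon ⌊9.1047/2⌋ = 4; lat ⌊7.1835/1⌋ = 7.
Subsquare: lon ⌊1.1047/0.0833333⌋ = 13 → n; lat ⌊0.1835/0.0416667⌋ = 4 → e.

EK47ne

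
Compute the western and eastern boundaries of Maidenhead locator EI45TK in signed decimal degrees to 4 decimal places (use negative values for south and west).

-90.4167, -90.3333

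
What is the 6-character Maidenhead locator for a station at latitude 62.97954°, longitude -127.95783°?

CP62ax

Offset from 180°W / 90°S: lon 52.0422°, lat 152.9795°.
Field: lon ⌊52.0422/20⌋ = 2 → C; lat ⌊152.9795/10⌋ = 15 → P.
Square: lon ⌊12.0422/2⌋ = 6; lat ⌊2.9795/1⌋ = 2.
Subsquare: lon ⌊0.0422/0.0833333⌋ = 0 → a; lat ⌊0.9795/0.0416667⌋ = 23 → x.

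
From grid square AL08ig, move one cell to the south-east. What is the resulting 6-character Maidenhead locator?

Longitude subsquare i = 8; +1 → 9 = j.
Latitude subsquare g = 6; −1 → 5 = f.

AL08jf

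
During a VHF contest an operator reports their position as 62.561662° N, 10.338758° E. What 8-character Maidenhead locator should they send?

JP52en04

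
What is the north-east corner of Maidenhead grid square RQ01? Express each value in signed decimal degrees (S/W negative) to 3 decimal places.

Field R=17, Q=16: +17·20° lon, +16·10° lat → SW at lon 160°, lat 70°.
Square 0, 1: +0·2° lon, +1·1° lat → SW at lon 160°, lat 71°.
Cell spans 2° lon × 1° lat. NE corner is SW corner plus one full cell.
latitude 72.000, longitude 162.000.

72.000, 162.000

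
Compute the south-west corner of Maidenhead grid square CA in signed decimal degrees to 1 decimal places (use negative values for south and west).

-90.0, -140.0

Field C=2, A=0: +2·20° lon, +0·10° lat → SW at lon -140°, lat -90°.
latitude -90.0, longitude -140.0.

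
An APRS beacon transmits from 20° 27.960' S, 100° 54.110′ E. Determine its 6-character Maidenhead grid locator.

Shift to the Maidenhead origin (180°W, 90°S): lon 280.9018, lat 69.5340.
Field: lon ⌊280.9018/20⌋ = 14 → O; lat ⌊69.5340/10⌋ = 6 → G.
Square: lon ⌊0.9018/2⌋ = 0; lat ⌊9.5340/1⌋ = 9.
Subsquare: lon ⌊0.9018/0.0833333⌋ = 10 → k; lat ⌊0.5340/0.0416667⌋ = 12 → m.

OG09km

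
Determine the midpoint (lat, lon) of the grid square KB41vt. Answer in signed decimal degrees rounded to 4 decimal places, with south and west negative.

Field K=10, B=1: +10·20° lon, +1·10° lat → SW at lon 20°, lat -80°.
Square 4, 1: +4·2° lon, +1·1° lat → SW at lon 28°, lat -79°.
Subsquare v=21, t=19: +21·0.0833333° lon, +19·0.0416667° lat → SW at lon 29.75°, lat -78.2083°.
Cell spans 0.0833333° lon × 0.0416667° lat. Centre is SW corner plus half of each.
latitude -78.1875, longitude 29.7917.

-78.1875, 29.7917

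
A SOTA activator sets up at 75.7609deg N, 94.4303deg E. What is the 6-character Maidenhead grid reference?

Shift to the Maidenhead origin (180°W, 90°S): lon 274.4303, lat 165.7609.
Field (20°×10°, letters A–R): 274.4303/20 → 13 → N, 165.7609/10 → 16 → Q; chars NQ.
Square (2°×1°, digits 0–9): 14.4303/2 → 7, 5.7609/1 → 5; chars 75.
Subsquare (5′×2.5′, letters a–x): 0.4303/0.0833333 → 5 → f, 0.7609/0.0416667 → 18 → s; chars fs.

NQ75fs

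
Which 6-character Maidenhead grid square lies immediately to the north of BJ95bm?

BJ95bn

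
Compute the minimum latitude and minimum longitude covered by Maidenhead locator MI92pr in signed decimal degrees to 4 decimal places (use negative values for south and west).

-7.2917, 79.2500

Field M=12, I=8: +12·20° lon, +8·10° lat → SW at lon 60°, lat -10°.
Square 9, 2: +9·2° lon, +2·1° lat → SW at lon 78°, lat -8°.
Subsquare p=15, r=17: +15·0.0833333° lon, +17·0.0416667° lat → SW at lon 79.25°, lat -7.29167°.
latitude -7.2917, longitude 79.2500.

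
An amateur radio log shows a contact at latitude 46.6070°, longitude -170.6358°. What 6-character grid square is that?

Offset from 180°W / 90°S: lon 9.3642°, lat 136.6070°.
Field: lon ⌊9.3642/20⌋ = 0 → A; lat ⌊136.6070/10⌋ = 13 → N.
Square: lon ⌊9.3642/2⌋ = 4; lat ⌊6.6070/1⌋ = 6.
Subsquare: lon ⌊1.3642/0.0833333⌋ = 16 → q; lat ⌊0.6070/0.0416667⌋ = 14 → o.

AN46qo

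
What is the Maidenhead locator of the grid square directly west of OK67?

OK57

Longitude square 6; −1 → 5.
The latitude characters are unchanged.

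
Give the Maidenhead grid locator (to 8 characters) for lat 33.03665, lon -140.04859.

Shift to the Maidenhead origin (180°W, 90°S): lon 39.95141, lat 123.03665.
Field: lon ⌊39.95141/20⌋ = 1 → B; lat ⌊123.03665/10⌋ = 12 → M.
Square: lon ⌊19.95141/2⌋ = 9; lat ⌊3.03665/1⌋ = 3.
Subsquare: lon ⌊1.95141/0.0833333⌋ = 23 → x; lat ⌊0.03665/0.0416667⌋ = 0 → a.
Extended square: lon ⌊0.03474/0.00833333⌋ = 4; lat ⌊0.03665/0.00416667⌋ = 8.

BM93xa48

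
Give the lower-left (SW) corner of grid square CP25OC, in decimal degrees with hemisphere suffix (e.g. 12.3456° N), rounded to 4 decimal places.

Field C=2, P=15: +2·20° lon, +15·10° lat → SW at lon -140°, lat 60°.
Square 2, 5: +2·2° lon, +5·1° lat → SW at lon -136°, lat 65°.
Subsquare o=14, c=2: +14·0.0833333° lon, +2·0.0416667° lat → SW at lon -134.833°, lat 65.0833°.
latitude 65.0833° N, longitude 134.8333° W.

65.0833° N, 134.8333° W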